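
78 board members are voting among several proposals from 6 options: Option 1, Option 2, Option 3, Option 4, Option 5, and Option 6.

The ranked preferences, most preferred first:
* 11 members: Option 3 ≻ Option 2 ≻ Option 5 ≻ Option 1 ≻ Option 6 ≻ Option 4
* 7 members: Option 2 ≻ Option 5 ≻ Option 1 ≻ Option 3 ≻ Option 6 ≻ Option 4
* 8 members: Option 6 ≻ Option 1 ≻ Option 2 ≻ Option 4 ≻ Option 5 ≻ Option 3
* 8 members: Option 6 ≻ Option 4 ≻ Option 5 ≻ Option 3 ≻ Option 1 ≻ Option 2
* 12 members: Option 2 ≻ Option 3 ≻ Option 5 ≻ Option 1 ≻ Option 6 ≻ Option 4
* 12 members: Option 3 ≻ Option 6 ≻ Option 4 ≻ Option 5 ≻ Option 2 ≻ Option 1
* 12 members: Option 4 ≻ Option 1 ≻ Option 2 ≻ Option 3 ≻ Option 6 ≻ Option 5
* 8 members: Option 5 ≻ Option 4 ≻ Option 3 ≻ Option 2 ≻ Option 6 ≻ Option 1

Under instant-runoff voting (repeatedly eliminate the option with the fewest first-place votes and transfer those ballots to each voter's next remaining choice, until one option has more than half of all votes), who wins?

Round 1: Option 1 0, Option 2 19, Option 3 23, Option 4 12, Option 5 8, Option 6 16. Option 1 eliminated.
Round 2: Option 2 19, Option 3 23, Option 4 12, Option 5 8, Option 6 16. Option 5 eliminated.
Round 3: Option 2 19, Option 3 23, Option 4 20, Option 6 16. Option 6 eliminated.
Round 4: Option 2 27, Option 3 23, Option 4 28. Option 3 eliminated.
Round 5: Option 2 38, Option 4 40. Option 4 has a majority (≥40).

Option 4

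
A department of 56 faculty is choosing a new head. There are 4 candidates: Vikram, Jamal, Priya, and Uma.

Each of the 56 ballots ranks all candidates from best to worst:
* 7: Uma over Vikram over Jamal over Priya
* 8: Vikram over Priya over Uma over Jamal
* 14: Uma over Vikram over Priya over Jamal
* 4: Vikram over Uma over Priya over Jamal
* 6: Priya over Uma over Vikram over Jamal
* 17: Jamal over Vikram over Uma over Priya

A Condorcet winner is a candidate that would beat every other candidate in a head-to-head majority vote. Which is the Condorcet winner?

Vikram

Vikram vs Jamal: 39–17
Vikram vs Priya: 50–6
Vikram vs Uma: 29–27
Vikram beats every other candidate.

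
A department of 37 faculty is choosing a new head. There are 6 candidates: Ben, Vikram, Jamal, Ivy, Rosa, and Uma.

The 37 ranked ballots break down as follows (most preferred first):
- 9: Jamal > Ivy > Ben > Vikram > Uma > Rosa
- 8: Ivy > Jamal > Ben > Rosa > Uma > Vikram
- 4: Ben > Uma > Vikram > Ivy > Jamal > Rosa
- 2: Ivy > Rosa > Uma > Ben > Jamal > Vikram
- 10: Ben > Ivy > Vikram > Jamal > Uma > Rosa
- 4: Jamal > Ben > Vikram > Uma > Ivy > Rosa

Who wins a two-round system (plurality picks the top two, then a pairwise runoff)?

Round 1 first-place votes: Ben 14, Vikram 0, Jamal 13, Ivy 10, Rosa 0, Uma 0. Ben and Jamal advance.
Runoff: Ben is ranked above Jamal on 16 ballots, Jamal above Ben on 21.

Jamal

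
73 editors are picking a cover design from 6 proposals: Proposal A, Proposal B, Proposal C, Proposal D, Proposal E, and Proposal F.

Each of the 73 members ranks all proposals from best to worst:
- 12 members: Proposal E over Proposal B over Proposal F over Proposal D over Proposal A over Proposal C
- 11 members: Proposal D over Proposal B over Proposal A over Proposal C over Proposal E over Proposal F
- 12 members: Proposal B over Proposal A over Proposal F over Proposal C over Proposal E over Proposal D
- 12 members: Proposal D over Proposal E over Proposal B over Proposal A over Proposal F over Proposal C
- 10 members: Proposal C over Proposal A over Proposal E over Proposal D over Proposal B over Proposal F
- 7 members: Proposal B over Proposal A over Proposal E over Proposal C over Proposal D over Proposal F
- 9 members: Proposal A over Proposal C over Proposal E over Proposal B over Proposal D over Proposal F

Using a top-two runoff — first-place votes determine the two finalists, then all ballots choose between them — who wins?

Round 1 first-place votes: Proposal A 9, Proposal B 19, Proposal C 10, Proposal D 23, Proposal E 12, Proposal F 0. Proposal D and Proposal B advance.
Runoff: Proposal D is ranked above Proposal B on 33 ballots, Proposal B above Proposal D on 40.

Proposal B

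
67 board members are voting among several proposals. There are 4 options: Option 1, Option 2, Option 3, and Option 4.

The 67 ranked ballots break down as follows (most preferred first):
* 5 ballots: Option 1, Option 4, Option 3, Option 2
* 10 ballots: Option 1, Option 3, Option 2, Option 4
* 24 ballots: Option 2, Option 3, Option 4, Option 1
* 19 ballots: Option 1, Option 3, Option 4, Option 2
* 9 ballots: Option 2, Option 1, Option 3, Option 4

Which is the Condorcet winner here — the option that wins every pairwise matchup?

Option 1 vs Option 2: 34–33
Option 1 vs Option 3: 43–24
Option 1 vs Option 4: 43–24
Option 1 beats every other option.

Option 1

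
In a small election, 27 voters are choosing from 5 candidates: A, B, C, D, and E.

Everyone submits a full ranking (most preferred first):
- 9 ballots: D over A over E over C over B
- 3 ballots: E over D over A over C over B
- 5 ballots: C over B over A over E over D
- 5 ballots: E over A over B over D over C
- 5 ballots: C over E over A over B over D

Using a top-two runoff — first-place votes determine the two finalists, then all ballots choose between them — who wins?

D

Round 1 first-place votes: A 0, B 0, C 10, D 9, E 8. C and D advance.
Runoff: C is ranked above D on 10 ballots, D above C on 17.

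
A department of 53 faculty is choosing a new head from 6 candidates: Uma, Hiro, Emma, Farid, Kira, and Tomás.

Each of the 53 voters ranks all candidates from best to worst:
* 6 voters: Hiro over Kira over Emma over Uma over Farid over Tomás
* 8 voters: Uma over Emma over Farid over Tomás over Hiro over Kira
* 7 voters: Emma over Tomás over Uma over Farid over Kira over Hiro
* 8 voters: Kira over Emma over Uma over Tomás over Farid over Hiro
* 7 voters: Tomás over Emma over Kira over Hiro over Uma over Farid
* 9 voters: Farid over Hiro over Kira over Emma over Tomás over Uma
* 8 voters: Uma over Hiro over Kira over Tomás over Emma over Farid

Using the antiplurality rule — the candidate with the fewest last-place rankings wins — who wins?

Last-place votes: Uma 9, Hiro 15, Emma 0, Farid 15, Kira 8, Tomás 6.

Emma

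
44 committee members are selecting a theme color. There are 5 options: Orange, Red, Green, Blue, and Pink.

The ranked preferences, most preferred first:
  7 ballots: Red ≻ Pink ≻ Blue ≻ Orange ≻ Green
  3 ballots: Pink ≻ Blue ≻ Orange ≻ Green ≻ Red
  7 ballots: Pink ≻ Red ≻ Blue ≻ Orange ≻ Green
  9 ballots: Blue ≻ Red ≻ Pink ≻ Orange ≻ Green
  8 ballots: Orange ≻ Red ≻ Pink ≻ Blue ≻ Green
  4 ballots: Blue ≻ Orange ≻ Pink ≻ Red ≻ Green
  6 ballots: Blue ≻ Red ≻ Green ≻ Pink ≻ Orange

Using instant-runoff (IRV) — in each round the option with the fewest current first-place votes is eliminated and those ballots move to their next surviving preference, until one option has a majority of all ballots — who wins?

Pink

Round 1: Orange 8, Red 7, Green 0, Blue 19, Pink 10. Green eliminated.
Round 2: Orange 8, Red 7, Blue 19, Pink 10. Red eliminated.
Round 3: Orange 8, Blue 19, Pink 17. Orange eliminated.
Round 4: Blue 19, Pink 25. Pink has a majority (≥23).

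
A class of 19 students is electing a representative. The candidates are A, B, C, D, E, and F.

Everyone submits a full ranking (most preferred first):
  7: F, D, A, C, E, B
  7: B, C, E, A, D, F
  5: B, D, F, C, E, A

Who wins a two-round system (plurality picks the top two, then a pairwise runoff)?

B

Round 1 first-place votes: A 0, B 12, C 0, D 0, E 0, F 7. B and F advance.
Runoff: B is ranked above F on 12 ballots, F above B on 7.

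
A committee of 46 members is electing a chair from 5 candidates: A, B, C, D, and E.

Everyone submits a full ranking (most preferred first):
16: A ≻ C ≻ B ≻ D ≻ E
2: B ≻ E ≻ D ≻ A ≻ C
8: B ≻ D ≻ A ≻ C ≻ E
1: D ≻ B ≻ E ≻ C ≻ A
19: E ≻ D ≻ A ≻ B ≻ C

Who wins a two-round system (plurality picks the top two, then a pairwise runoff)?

A

Round 1 first-place votes: A 16, B 10, C 0, D 1, E 19. E and A advance.
Runoff: E is ranked above A on 22 ballots, A above E on 24.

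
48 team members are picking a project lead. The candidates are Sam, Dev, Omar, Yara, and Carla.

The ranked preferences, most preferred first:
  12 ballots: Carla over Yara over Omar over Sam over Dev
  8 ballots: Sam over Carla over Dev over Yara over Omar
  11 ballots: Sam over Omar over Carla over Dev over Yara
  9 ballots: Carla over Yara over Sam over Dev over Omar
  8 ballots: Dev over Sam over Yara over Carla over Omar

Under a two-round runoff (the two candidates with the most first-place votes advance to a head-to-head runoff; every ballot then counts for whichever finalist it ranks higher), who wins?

Sam

Round 1 first-place votes: Sam 19, Dev 8, Omar 0, Yara 0, Carla 21. Carla and Sam advance.
Runoff: Carla is ranked above Sam on 21 ballots, Sam above Carla on 27.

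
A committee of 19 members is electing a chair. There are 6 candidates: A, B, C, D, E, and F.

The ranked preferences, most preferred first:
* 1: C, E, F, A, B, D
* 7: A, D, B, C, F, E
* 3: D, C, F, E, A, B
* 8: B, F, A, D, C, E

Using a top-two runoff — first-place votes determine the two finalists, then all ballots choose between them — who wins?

A

Round 1 first-place votes: A 7, B 8, C 1, D 3, E 0, F 0. B and A advance.
Runoff: B is ranked above A on 8 ballots, A above B on 11.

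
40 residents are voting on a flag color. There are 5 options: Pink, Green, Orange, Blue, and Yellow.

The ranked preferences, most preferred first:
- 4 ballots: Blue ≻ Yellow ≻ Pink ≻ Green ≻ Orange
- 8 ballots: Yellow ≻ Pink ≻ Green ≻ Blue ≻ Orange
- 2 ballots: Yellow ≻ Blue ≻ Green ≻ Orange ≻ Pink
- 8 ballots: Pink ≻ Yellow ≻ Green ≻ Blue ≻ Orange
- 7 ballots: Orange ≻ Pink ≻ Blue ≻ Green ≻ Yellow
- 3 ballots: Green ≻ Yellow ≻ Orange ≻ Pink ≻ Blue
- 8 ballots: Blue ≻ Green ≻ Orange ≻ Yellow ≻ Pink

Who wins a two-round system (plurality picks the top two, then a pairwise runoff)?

Yellow

Round 1 first-place votes: Pink 8, Green 3, Orange 7, Blue 12, Yellow 10. Blue and Yellow advance.
Runoff: Blue is ranked above Yellow on 19 ballots, Yellow above Blue on 21.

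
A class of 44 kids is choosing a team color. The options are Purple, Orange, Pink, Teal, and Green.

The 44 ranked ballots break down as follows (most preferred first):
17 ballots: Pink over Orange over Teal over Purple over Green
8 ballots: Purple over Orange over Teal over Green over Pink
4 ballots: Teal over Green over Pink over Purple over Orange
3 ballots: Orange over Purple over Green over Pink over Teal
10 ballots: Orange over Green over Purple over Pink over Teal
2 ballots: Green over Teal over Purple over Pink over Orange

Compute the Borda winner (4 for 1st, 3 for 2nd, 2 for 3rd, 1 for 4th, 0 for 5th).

Purple: 17×1 + 8×4 + 4×1 + 3×3 + 10×2 + 2×2 = 86
Orange: 17×3 + 8×3 + 4×0 + 3×4 + 10×4 + 2×0 = 127
Pink: 17×4 + 8×0 + 4×2 + 3×1 + 10×1 + 2×1 = 91
Teal: 17×2 + 8×2 + 4×4 + 3×0 + 10×0 + 2×3 = 72
Green: 17×0 + 8×1 + 4×3 + 3×2 + 10×3 + 2×4 = 64

Orange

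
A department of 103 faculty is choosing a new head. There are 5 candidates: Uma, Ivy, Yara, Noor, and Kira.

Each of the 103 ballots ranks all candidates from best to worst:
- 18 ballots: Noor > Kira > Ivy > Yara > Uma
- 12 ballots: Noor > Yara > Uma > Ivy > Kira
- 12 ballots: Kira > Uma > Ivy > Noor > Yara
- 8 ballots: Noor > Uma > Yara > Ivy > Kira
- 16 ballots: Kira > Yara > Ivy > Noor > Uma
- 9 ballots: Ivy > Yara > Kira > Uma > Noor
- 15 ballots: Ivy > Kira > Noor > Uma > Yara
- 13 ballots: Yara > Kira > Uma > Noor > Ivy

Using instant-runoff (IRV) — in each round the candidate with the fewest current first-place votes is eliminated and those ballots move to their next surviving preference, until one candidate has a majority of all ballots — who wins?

Round 1: Uma 0, Ivy 24, Yara 13, Noor 38, Kira 28. Uma eliminated.
Round 2: Ivy 24, Yara 13, Noor 38, Kira 28. Yara eliminated.
Round 3: Ivy 24, Noor 38, Kira 41. Ivy eliminated.
Round 4: Noor 38, Kira 65. Kira has a majority (≥52).

Kira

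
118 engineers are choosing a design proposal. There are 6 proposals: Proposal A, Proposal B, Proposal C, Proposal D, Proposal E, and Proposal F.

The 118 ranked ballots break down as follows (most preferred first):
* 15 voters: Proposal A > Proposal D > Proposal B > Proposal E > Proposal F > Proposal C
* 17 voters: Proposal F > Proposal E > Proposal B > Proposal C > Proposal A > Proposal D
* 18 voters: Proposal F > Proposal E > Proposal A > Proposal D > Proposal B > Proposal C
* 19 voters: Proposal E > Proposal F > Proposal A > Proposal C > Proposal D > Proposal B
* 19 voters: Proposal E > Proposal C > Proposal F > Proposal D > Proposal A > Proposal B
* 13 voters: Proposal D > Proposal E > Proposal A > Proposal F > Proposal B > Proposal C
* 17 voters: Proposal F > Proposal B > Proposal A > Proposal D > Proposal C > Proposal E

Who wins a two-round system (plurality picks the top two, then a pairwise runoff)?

Proposal E

Round 1 first-place votes: Proposal A 15, Proposal B 0, Proposal C 0, Proposal D 13, Proposal E 38, Proposal F 52. Proposal F and Proposal E advance.
Runoff: Proposal F is ranked above Proposal E on 52 ballots, Proposal E above Proposal F on 66.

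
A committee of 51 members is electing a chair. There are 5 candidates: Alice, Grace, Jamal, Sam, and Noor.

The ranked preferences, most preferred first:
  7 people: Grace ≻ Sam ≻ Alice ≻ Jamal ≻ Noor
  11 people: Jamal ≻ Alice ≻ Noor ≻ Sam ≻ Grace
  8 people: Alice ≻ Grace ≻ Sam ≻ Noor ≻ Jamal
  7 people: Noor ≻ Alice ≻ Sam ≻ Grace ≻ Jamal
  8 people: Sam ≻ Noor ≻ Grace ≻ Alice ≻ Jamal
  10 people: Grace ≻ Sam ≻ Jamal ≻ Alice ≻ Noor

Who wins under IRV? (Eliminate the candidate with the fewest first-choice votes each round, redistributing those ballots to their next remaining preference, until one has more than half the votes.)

Round 1: Alice 8, Grace 17, Jamal 11, Sam 8, Noor 7. Noor eliminated.
Round 2: Alice 15, Grace 17, Jamal 11, Sam 8. Sam eliminated.
Round 3: Alice 15, Grace 25, Jamal 11. Jamal eliminated.
Round 4: Alice 26, Grace 25. Alice has a majority (≥26).

Alice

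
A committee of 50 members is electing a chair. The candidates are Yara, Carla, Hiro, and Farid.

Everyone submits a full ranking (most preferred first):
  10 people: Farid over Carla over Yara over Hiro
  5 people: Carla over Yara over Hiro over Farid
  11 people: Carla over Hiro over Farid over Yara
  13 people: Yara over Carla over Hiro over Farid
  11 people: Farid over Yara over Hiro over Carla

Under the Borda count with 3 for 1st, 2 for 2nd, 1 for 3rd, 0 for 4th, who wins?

Yara: 10×1 + 5×2 + 11×0 + 13×3 + 11×2 = 81
Carla: 10×2 + 5×3 + 11×3 + 13×2 + 11×0 = 94
Hiro: 10×0 + 5×1 + 11×2 + 13×1 + 11×1 = 51
Farid: 10×3 + 5×0 + 11×1 + 13×0 + 11×3 = 74

Carla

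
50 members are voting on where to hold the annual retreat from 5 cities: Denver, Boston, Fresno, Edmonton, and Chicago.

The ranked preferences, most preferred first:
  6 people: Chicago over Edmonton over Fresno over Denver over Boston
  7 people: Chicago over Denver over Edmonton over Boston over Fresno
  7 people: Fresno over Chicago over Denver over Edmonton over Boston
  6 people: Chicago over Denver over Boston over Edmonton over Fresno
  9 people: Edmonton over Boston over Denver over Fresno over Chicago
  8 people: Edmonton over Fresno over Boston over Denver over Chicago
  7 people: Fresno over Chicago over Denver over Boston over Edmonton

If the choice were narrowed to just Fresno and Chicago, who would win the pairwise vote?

Fresno is ranked above Chicago on 31 ballots; Chicago above Fresno on 19.

Fresno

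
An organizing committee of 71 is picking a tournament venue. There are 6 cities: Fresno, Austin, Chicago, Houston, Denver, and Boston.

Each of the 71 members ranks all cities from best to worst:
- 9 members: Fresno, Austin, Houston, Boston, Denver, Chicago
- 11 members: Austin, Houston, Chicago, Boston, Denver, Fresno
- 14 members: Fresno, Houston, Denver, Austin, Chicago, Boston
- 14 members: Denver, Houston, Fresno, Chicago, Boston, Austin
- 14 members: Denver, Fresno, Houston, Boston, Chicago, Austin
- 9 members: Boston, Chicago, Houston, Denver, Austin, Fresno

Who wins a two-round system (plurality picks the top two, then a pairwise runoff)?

Denver

Round 1 first-place votes: Fresno 23, Austin 11, Chicago 0, Houston 0, Denver 28, Boston 9. Denver and Fresno advance.
Runoff: Denver is ranked above Fresno on 48 ballots, Fresno above Denver on 23.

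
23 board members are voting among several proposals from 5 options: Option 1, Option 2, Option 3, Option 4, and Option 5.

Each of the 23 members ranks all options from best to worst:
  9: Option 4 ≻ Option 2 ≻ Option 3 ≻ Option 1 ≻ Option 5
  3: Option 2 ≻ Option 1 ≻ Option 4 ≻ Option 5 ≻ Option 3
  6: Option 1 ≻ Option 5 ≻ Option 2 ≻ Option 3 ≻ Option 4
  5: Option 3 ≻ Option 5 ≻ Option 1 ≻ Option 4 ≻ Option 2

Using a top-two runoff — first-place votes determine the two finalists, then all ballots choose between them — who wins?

Option 1

Round 1 first-place votes: Option 1 6, Option 2 3, Option 3 5, Option 4 9, Option 5 0. Option 4 and Option 1 advance.
Runoff: Option 4 is ranked above Option 1 on 9 ballots, Option 1 above Option 4 on 14.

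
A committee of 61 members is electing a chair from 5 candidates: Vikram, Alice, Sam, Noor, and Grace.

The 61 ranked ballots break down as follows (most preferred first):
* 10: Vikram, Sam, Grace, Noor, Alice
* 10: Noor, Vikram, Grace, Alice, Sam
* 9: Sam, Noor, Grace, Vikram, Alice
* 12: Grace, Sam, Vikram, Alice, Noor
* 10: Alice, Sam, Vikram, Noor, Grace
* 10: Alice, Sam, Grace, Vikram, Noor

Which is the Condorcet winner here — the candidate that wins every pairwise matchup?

Sam vs Vikram: 41–20
Sam vs Alice: 31–30
Sam vs Noor: 51–10
Sam vs Grace: 39–22
Sam beats every other candidate.

Sam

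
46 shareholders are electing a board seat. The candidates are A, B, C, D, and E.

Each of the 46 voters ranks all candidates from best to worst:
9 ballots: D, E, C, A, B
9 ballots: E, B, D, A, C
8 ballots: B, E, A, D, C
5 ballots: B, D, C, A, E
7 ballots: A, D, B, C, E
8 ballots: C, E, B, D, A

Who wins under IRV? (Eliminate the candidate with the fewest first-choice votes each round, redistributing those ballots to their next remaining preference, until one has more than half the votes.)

E

Round 1: A 7, B 13, C 8, D 9, E 9. A eliminated.
Round 2: B 13, C 8, D 16, E 9. C eliminated.
Round 3: B 13, D 16, E 17. B eliminated.
Round 4: D 21, E 25. E has a majority (≥24).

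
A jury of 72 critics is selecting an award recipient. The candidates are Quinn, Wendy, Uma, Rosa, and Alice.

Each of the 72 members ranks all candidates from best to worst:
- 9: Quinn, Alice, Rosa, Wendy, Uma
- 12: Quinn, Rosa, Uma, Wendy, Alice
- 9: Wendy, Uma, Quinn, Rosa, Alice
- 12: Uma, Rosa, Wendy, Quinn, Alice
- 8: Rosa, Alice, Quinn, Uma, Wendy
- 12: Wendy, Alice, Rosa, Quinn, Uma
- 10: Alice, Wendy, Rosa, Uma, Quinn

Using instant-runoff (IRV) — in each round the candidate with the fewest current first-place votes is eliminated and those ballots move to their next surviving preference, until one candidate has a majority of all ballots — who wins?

Wendy

Round 1: Quinn 21, Wendy 21, Uma 12, Rosa 8, Alice 10. Rosa eliminated.
Round 2: Quinn 21, Wendy 21, Uma 12, Alice 18. Uma eliminated.
Round 3: Quinn 21, Wendy 33, Alice 18. Alice eliminated.
Round 4: Quinn 29, Wendy 43. Wendy has a majority (≥37).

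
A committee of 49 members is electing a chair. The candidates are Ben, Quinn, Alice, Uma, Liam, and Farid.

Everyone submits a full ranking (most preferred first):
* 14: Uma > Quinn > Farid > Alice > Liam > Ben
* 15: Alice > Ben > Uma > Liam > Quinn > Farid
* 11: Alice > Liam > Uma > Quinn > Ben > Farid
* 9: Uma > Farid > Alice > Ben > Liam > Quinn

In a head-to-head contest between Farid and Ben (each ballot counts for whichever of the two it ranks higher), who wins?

Ben

Farid is ranked above Ben on 23 ballots; Ben above Farid on 26.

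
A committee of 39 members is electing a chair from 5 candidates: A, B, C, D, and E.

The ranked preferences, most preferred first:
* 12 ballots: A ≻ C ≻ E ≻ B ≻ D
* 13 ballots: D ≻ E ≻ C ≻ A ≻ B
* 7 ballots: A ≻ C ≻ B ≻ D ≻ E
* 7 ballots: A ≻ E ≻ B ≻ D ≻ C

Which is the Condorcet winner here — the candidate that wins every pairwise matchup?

A vs B: 39–0
A vs C: 26–13
A vs D: 26–13
A vs E: 26–13
A beats every other candidate.

A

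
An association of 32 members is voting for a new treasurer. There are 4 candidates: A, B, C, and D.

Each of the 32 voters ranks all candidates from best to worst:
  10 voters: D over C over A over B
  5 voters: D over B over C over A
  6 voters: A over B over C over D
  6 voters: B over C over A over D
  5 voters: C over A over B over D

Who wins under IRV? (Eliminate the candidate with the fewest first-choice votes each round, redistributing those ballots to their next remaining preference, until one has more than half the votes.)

Round 1: A 6, B 6, C 5, D 15. C eliminated.
Round 2: A 11, B 6, D 15. B eliminated.
Round 3: A 17, D 15. A has a majority (≥17).

A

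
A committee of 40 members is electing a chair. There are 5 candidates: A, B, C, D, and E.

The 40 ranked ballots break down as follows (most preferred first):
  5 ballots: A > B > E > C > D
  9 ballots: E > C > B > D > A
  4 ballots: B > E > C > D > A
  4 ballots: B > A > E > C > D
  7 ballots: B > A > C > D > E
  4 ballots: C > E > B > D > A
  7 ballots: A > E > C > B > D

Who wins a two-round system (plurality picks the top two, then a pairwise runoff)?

Round 1 first-place votes: A 12, B 15, C 4, D 0, E 9. B and A advance.
Runoff: B is ranked above A on 28 ballots, A above B on 12.

B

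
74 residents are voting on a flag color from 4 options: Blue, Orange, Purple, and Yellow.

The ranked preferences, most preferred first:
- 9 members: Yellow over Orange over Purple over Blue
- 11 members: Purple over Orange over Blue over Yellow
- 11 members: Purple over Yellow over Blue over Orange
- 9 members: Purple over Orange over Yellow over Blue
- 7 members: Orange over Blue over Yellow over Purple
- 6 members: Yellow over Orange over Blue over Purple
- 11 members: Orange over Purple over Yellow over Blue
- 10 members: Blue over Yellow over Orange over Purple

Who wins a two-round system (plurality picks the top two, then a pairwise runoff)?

Round 1 first-place votes: Blue 10, Orange 18, Purple 31, Yellow 15. Purple and Orange advance.
Runoff: Purple is ranked above Orange on 31 ballots, Orange above Purple on 43.

Orange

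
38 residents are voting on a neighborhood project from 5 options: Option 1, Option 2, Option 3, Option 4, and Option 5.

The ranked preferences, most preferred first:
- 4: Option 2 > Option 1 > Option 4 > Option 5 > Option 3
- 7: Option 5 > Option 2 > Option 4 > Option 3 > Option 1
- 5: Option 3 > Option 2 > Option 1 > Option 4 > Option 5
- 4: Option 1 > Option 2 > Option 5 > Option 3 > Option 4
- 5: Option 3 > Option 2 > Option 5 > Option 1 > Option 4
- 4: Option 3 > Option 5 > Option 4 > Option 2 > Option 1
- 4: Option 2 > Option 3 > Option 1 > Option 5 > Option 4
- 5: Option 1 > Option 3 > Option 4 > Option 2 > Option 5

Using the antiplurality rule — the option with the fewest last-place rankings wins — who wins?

Last-place votes: Option 1 11, Option 2 0, Option 3 4, Option 4 13, Option 5 10.

Option 2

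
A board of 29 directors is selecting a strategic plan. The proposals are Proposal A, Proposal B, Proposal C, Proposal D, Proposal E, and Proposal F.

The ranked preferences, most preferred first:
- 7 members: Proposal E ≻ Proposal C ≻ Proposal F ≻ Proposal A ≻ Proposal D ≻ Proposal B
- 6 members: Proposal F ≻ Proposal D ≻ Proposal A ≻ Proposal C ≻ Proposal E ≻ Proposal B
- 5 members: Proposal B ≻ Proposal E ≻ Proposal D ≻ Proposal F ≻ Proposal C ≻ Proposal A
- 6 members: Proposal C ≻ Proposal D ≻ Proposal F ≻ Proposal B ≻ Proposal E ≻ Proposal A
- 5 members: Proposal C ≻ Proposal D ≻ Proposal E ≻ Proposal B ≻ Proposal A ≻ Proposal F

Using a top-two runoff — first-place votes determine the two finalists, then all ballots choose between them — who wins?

Round 1 first-place votes: Proposal A 0, Proposal B 5, Proposal C 11, Proposal D 0, Proposal E 7, Proposal F 6. Proposal C and Proposal E advance.
Runoff: Proposal C is ranked above Proposal E on 17 ballots, Proposal E above Proposal C on 12.

Proposal C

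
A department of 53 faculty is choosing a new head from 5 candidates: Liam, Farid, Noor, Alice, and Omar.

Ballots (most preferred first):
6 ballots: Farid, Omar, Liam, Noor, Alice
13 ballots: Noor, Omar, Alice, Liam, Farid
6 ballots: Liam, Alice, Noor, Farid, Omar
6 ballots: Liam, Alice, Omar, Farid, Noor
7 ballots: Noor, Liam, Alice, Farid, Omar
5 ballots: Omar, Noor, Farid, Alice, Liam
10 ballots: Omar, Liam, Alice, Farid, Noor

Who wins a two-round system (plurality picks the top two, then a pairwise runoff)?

Round 1 first-place votes: Liam 12, Farid 6, Noor 20, Alice 0, Omar 15. Noor and Omar advance.
Runoff: Noor is ranked above Omar on 26 ballots, Omar above Noor on 27.

Omar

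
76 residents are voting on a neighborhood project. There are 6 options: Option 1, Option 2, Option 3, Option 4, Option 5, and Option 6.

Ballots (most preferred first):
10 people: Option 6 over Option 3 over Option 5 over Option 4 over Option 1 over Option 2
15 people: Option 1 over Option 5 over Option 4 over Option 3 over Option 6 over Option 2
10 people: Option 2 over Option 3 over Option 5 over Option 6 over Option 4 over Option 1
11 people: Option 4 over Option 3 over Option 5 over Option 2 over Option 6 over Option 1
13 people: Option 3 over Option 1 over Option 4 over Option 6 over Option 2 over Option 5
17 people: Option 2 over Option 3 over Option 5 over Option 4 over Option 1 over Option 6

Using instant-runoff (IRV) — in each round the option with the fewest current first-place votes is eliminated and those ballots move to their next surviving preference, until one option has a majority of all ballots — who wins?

Option 3

Round 1: Option 1 15, Option 2 27, Option 3 13, Option 4 11, Option 5 0, Option 6 10. Option 5 eliminated.
Round 2: Option 1 15, Option 2 27, Option 3 13, Option 4 11, Option 6 10. Option 6 eliminated.
Round 3: Option 1 15, Option 2 27, Option 3 23, Option 4 11. Option 4 eliminated.
Round 4: Option 1 15, Option 2 27, Option 3 34. Option 1 eliminated.
Round 5: Option 2 27, Option 3 49. Option 3 has a majority (≥39).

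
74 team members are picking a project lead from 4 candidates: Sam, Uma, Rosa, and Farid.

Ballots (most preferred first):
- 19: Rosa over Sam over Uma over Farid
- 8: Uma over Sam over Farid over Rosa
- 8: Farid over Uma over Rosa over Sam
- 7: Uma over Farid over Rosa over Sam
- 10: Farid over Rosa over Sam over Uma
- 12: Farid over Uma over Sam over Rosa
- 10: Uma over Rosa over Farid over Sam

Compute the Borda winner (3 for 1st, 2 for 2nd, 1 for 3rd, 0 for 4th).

Sam: 19×2 + 8×2 + 8×0 + 7×0 + 10×1 + 12×1 + 10×0 = 76
Uma: 19×1 + 8×3 + 8×2 + 7×3 + 10×0 + 12×2 + 10×3 = 134
Rosa: 19×3 + 8×0 + 8×1 + 7×1 + 10×2 + 12×0 + 10×2 = 112
Farid: 19×0 + 8×1 + 8×3 + 7×2 + 10×3 + 12×3 + 10×1 = 122

Uma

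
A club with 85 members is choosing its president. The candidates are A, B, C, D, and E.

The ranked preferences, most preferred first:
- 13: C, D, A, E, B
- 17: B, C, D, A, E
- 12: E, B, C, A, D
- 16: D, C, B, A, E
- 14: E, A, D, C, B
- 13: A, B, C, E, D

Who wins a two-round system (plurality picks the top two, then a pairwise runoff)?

B

Round 1 first-place votes: A 13, B 17, C 13, D 16, E 26. E and B advance.
Runoff: E is ranked above B on 39 ballots, B above E on 46.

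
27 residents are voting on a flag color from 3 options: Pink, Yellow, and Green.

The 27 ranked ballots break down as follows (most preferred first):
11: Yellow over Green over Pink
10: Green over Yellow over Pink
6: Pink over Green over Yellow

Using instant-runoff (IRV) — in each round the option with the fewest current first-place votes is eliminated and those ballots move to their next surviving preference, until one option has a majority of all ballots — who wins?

Green

Round 1: Pink 6, Yellow 11, Green 10. Pink eliminated.
Round 2: Yellow 11, Green 16. Green has a majority (≥14).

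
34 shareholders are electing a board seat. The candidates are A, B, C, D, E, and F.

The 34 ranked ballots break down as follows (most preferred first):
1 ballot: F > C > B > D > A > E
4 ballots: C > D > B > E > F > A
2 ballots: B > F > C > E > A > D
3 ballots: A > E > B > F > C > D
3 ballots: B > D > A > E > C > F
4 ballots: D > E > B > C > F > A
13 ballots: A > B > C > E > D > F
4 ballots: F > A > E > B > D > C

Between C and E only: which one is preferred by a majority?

C is ranked above E on 20 ballots; E above C on 14.

C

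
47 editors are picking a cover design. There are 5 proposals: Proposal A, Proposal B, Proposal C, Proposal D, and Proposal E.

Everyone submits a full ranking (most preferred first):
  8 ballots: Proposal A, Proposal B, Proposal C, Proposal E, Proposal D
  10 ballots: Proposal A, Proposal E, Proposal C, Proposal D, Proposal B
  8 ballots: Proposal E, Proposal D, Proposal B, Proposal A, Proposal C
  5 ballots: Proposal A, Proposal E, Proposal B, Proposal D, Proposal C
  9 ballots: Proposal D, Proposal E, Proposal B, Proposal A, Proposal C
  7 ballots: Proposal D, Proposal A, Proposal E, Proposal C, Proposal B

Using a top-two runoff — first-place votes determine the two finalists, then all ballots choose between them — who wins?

Proposal D

Round 1 first-place votes: Proposal A 23, Proposal B 0, Proposal C 0, Proposal D 16, Proposal E 8. Proposal A and Proposal D advance.
Runoff: Proposal A is ranked above Proposal D on 23 ballots, Proposal D above Proposal A on 24.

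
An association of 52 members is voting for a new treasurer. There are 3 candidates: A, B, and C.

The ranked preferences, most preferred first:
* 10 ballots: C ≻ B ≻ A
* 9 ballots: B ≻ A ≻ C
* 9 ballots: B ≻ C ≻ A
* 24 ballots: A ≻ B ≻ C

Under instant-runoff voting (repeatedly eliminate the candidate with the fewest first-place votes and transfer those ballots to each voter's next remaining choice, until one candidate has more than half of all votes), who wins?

B

Round 1: A 24, B 18, C 10. C eliminated.
Round 2: A 24, B 28. B has a majority (≥27).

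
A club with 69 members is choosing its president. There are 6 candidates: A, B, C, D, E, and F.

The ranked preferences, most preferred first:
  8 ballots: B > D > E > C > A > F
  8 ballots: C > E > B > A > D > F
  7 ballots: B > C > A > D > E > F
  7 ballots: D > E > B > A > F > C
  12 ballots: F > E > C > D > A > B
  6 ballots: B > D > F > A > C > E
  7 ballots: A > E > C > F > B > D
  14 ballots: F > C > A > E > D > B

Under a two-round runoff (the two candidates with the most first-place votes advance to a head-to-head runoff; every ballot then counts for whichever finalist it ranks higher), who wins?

B

Round 1 first-place votes: A 7, B 21, C 8, D 7, E 0, F 26. F and B advance.
Runoff: F is ranked above B on 33 ballots, B above F on 36.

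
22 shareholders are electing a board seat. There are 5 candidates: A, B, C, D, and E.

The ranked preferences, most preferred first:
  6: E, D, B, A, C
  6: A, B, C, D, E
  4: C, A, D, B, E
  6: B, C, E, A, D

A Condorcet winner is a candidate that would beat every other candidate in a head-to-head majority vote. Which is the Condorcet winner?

B

B vs A: 12–10
B vs C: 18–4
B vs D: 12–10
B vs E: 16–6
B beats every other candidate.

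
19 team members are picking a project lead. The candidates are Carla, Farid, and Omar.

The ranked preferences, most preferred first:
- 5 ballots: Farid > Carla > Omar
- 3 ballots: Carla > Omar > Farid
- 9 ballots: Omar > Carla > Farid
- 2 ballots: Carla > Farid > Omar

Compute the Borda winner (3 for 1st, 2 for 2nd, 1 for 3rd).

Carla: 5×2 + 3×3 + 9×2 + 2×3 = 43
Farid: 5×3 + 3×1 + 9×1 + 2×2 = 31
Omar: 5×1 + 3×2 + 9×3 + 2×1 = 40

Carla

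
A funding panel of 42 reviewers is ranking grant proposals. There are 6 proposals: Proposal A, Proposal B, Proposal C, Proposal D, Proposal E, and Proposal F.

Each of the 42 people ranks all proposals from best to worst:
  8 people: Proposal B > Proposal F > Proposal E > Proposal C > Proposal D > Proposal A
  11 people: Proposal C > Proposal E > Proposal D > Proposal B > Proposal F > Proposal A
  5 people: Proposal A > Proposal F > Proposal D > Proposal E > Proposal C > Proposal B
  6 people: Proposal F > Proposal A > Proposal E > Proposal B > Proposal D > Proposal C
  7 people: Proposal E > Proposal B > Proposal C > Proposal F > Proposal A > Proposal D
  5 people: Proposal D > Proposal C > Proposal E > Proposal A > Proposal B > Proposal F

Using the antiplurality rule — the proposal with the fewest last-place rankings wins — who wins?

Proposal E

Last-place votes: Proposal A 19, Proposal B 5, Proposal C 6, Proposal D 7, Proposal E 0, Proposal F 5.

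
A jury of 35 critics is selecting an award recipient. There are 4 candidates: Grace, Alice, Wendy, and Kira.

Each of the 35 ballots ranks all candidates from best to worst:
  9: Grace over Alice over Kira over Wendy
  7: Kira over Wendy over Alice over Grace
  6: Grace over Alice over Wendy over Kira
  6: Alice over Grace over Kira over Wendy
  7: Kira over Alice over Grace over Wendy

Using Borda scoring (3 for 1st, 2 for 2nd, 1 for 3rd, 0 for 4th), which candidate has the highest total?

Grace: 9×3 + 7×0 + 6×3 + 6×2 + 7×1 = 64
Alice: 9×2 + 7×1 + 6×2 + 6×3 + 7×2 = 69
Wendy: 9×0 + 7×2 + 6×1 + 6×0 + 7×0 = 20
Kira: 9×1 + 7×3 + 6×0 + 6×1 + 7×3 = 57

Alice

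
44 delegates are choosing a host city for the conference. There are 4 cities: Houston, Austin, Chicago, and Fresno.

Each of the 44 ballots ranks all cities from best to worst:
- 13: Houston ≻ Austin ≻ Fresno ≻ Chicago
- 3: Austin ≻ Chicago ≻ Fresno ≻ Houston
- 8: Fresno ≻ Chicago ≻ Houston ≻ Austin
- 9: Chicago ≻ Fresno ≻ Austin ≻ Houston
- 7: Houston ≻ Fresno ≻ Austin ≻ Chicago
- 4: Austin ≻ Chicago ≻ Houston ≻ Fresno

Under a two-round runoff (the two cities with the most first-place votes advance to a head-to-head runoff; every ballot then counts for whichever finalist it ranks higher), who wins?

Chicago

Round 1 first-place votes: Houston 20, Austin 7, Chicago 9, Fresno 8. Houston and Chicago advance.
Runoff: Houston is ranked above Chicago on 20 ballots, Chicago above Houston on 24.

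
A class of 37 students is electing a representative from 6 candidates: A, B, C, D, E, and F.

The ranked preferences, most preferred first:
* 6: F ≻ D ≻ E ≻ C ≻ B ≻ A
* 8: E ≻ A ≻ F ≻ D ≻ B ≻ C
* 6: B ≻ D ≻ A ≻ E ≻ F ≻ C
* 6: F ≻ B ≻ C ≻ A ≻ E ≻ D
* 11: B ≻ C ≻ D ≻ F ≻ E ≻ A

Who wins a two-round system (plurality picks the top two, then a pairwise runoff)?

F

Round 1 first-place votes: A 0, B 17, C 0, D 0, E 8, F 12. B and F advance.
Runoff: B is ranked above F on 17 ballots, F above B on 20.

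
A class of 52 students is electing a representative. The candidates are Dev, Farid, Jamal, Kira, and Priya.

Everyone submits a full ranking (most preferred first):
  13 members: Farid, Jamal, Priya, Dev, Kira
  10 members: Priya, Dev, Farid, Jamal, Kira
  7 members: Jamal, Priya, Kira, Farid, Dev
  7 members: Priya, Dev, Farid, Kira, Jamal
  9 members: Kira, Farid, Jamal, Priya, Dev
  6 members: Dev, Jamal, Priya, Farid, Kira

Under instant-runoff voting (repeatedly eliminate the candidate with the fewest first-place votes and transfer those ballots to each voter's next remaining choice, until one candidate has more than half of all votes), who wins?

Round 1: Dev 6, Farid 13, Jamal 7, Kira 9, Priya 17. Dev eliminated.
Round 2: Farid 13, Jamal 13, Kira 9, Priya 17. Kira eliminated.
Round 3: Farid 22, Jamal 13, Priya 17. Jamal eliminated.
Round 4: Farid 22, Priya 30. Priya has a majority (≥27).

Priya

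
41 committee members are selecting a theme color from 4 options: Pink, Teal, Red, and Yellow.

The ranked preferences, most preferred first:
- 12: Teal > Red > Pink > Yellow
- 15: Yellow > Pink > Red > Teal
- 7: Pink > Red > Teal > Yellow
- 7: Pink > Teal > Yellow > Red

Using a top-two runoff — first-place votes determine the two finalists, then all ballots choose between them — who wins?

Round 1 first-place votes: Pink 14, Teal 12, Red 0, Yellow 15. Yellow and Pink advance.
Runoff: Yellow is ranked above Pink on 15 ballots, Pink above Yellow on 26.

Pink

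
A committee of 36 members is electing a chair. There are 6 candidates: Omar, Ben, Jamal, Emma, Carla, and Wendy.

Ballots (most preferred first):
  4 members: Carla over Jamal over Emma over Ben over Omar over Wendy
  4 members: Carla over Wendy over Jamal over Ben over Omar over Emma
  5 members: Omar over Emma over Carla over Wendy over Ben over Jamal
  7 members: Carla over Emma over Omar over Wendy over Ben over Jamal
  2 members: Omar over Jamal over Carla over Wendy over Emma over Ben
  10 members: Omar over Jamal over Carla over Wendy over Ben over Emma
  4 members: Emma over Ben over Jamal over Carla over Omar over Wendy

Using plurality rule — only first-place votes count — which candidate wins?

Omar

First-place votes: Omar 17, Ben 0, Jamal 0, Emma 4, Carla 15, Wendy 0.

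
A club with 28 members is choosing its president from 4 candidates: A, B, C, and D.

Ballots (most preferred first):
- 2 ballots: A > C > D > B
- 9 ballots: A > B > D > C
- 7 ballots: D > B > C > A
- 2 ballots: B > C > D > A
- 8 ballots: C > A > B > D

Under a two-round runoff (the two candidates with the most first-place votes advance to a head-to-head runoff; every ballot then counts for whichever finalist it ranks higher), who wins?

C

Round 1 first-place votes: A 11, B 2, C 8, D 7. A and C advance.
Runoff: A is ranked above C on 11 ballots, C above A on 17.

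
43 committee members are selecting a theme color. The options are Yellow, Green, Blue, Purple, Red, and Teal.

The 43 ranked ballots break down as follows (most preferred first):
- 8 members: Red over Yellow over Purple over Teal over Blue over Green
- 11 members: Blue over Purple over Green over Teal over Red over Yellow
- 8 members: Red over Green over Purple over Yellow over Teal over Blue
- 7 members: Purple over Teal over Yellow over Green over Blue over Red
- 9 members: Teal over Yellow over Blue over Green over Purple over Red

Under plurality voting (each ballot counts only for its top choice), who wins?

First-place votes: Yellow 0, Green 0, Blue 11, Purple 7, Red 16, Teal 9.

Red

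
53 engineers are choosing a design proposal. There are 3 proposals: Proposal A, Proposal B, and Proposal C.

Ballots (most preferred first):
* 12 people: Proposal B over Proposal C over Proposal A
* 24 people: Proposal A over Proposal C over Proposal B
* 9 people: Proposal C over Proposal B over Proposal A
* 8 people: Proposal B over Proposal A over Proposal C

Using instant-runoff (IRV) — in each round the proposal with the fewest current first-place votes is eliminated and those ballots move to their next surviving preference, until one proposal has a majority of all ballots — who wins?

Round 1: Proposal A 24, Proposal B 20, Proposal C 9. Proposal C eliminated.
Round 2: Proposal A 24, Proposal B 29. Proposal B has a majority (≥27).

Proposal B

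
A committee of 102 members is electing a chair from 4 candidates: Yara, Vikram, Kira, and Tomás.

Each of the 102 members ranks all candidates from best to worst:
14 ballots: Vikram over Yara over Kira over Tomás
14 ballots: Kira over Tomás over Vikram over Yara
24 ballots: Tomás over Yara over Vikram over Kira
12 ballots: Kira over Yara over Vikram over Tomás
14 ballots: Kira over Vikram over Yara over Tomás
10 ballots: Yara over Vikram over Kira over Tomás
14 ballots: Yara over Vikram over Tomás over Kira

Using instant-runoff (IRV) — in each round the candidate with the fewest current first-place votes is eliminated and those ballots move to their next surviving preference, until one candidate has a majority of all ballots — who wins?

Round 1: Yara 24, Vikram 14, Kira 40, Tomás 24. Vikram eliminated.
Round 2: Yara 38, Kira 40, Tomás 24. Tomás eliminated.
Round 3: Yara 62, Kira 40. Yara has a majority (≥52).

Yara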